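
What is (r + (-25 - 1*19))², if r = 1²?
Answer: 1849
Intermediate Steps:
r = 1
(r + (-25 - 1*19))² = (1 + (-25 - 1*19))² = (1 + (-25 - 19))² = (1 - 44)² = (-43)² = 1849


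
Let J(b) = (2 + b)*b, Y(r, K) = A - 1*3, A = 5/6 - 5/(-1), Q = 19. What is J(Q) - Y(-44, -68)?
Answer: 2377/6 ≈ 396.17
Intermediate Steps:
A = 35/6 (A = 5*(⅙) - 5*(-1) = ⅚ + 5 = 35/6 ≈ 5.8333)
Y(r, K) = 17/6 (Y(r, K) = 35/6 - 1*3 = 35/6 - 3 = 17/6)
J(b) = b*(2 + b)
J(Q) - Y(-44, -68) = 19*(2 + 19) - 1*17/6 = 19*21 - 17/6 = 399 - 17/6 = 2377/6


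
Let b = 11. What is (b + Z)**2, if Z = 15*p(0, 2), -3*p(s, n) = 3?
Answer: 16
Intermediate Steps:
p(s, n) = -1 (p(s, n) = -1/3*3 = -1)
Z = -15 (Z = 15*(-1) = -15)
(b + Z)**2 = (11 - 15)**2 = (-4)**2 = 16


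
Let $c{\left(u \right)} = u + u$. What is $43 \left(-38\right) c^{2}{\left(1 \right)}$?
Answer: $-6536$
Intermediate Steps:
$c{\left(u \right)} = 2 u$
$43 \left(-38\right) c^{2}{\left(1 \right)} = 43 \left(-38\right) \left(2 \cdot 1\right)^{2} = - 1634 \cdot 2^{2} = \left(-1634\right) 4 = -6536$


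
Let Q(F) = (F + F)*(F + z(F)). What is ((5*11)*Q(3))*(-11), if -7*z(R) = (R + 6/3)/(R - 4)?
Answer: -94380/7 ≈ -13483.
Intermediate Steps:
z(R) = -(2 + R)/(7*(-4 + R)) (z(R) = -(R + 6/3)/(7*(R - 4)) = -(R + 6*(⅓))/(7*(-4 + R)) = -(R + 2)/(7*(-4 + R)) = -(2 + R)/(7*(-4 + R)))
Q(F) = 2*F*(F + (-2 - F)/(7*(-4 + F))) (Q(F) = (F + F)*(F + (-2 - F)/(7*(-4 + F))) = (2*F)*(F + (-2 - F)/(7*(-4 + F))) = 2*F*(F + (-2 - F)/(7*(-4 + F))))
((5*11)*Q(3))*(-11) = ((5*11)*((2/7)*3*(-2 - 1*3 + 7*3*(-4 + 3))/(-4 + 3)))*(-11) = (55*((2/7)*3*(-2 - 3 + 7*3*(-1))/(-1)))*(-11) = (55*((2/7)*3*(-1)*(-2 - 3 - 21)))*(-11) = (55*((2/7)*3*(-1)*(-26)))*(-11) = (55*(156/7))*(-11) = (8580/7)*(-11) = -94380/7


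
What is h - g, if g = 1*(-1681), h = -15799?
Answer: -14118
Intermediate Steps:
g = -1681
h - g = -15799 - 1*(-1681) = -15799 + 1681 = -14118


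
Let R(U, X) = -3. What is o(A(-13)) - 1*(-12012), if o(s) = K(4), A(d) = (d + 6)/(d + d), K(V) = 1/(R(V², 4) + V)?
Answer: 12013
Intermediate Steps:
K(V) = 1/(-3 + V)
A(d) = (6 + d)/(2*d) (A(d) = (6 + d)/((2*d)) = (6 + d)*(1/(2*d)) = (6 + d)/(2*d))
o(s) = 1 (o(s) = 1/(-3 + 4) = 1/1 = 1)
o(A(-13)) - 1*(-12012) = 1 - 1*(-12012) = 1 + 12012 = 12013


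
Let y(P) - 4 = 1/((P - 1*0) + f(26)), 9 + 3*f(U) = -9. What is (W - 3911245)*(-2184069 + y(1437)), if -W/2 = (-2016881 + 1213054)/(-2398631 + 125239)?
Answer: 771955239073612536881/90367332 ≈ 8.5424e+12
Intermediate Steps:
f(U) = -6 (f(U) = -3 + (⅓)*(-9) = -3 - 3 = -6)
W = -803827/1136696 (W = -2*(-2016881 + 1213054)/(-2398631 + 125239) = -(-1607654)/(-2273392) = -(-1607654)*(-1)/2273392 = -2*803827/2273392 = -803827/1136696 ≈ -0.70716)
y(P) = 4 + 1/(-6 + P) (y(P) = 4 + 1/((P - 1*0) - 6) = 4 + 1/((P + 0) - 6) = 4 + 1/(P - 6) = 4 + 1/(-6 + P))
(W - 3911245)*(-2184069 + y(1437)) = (-803827/1136696 - 3911245)*(-2184069 + (-23 + 4*1437)/(-6 + 1437)) = -4445897350347*(-2184069 + (-23 + 5748)/1431)/1136696 = -4445897350347*(-2184069 + (1/1431)*5725)/1136696 = -4445897350347*(-2184069 + 5725/1431)/1136696 = -4445897350347/1136696*(-3125397014/1431) = 771955239073612536881/90367332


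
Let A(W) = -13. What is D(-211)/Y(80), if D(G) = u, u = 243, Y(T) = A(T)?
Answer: -243/13 ≈ -18.692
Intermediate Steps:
Y(T) = -13
D(G) = 243
D(-211)/Y(80) = 243/(-13) = 243*(-1/13) = -243/13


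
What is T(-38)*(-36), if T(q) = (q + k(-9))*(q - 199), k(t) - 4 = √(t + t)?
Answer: -290088 + 25596*I*√2 ≈ -2.9009e+5 + 36198.0*I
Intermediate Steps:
k(t) = 4 + √2*√t (k(t) = 4 + √(t + t) = 4 + √(2*t) = 4 + √2*√t)
T(q) = (-199 + q)*(4 + q + 3*I*√2) (T(q) = (q + (4 + √2*√(-9)))*(q - 199) = (q + (4 + √2*(3*I)))*(-199 + q) = (q + (4 + 3*I*√2))*(-199 + q) = (4 + q + 3*I*√2)*(-199 + q) = (-199 + q)*(4 + q + 3*I*√2))
T(-38)*(-36) = (-796 + (-38)² - 195*(-38) - 597*I*√2 + 3*I*(-38)*√2)*(-36) = (-796 + 1444 + 7410 - 597*I*√2 - 114*I*√2)*(-36) = (8058 - 711*I*√2)*(-36) = -290088 + 25596*I*√2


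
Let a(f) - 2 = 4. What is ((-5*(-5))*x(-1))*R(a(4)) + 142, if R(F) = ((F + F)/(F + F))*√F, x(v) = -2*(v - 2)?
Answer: 142 + 150*√6 ≈ 509.42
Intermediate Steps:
a(f) = 6 (a(f) = 2 + 4 = 6)
x(v) = 4 - 2*v (x(v) = -2*(-2 + v) = 4 - 2*v)
R(F) = √F (R(F) = ((2*F)/((2*F)))*√F = ((2*F)*(1/(2*F)))*√F = 1*√F = √F)
((-5*(-5))*x(-1))*R(a(4)) + 142 = ((-5*(-5))*(4 - 2*(-1)))*√6 + 142 = (25*(4 + 2))*√6 + 142 = (25*6)*√6 + 142 = 150*√6 + 142 = 142 + 150*√6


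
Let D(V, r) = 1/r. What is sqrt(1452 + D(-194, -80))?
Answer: sqrt(580795)/20 ≈ 38.105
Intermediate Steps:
sqrt(1452 + D(-194, -80)) = sqrt(1452 + 1/(-80)) = sqrt(1452 - 1/80) = sqrt(116159/80) = sqrt(580795)/20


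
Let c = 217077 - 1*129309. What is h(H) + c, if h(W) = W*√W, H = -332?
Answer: 87768 - 664*I*√83 ≈ 87768.0 - 6049.3*I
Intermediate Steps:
h(W) = W^(3/2)
c = 87768 (c = 217077 - 129309 = 87768)
h(H) + c = (-332)^(3/2) + 87768 = -664*I*√83 + 87768 = 87768 - 664*I*√83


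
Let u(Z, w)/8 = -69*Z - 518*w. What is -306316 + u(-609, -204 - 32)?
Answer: 1007836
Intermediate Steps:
u(Z, w) = -4144*w - 552*Z (u(Z, w) = 8*(-69*Z - 518*w) = 8*(-518*w - 69*Z) = -4144*w - 552*Z)
-306316 + u(-609, -204 - 32) = -306316 + (-4144*(-204 - 32) - 552*(-609)) = -306316 + (-4144*(-236) + 336168) = -306316 + (977984 + 336168) = -306316 + 1314152 = 1007836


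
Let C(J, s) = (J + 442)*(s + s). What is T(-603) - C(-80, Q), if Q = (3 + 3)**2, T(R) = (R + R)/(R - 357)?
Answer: -4170039/160 ≈ -26063.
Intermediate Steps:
T(R) = 2*R/(-357 + R) (T(R) = (2*R)/(-357 + R) = 2*R/(-357 + R))
Q = 36 (Q = 6**2 = 36)
C(J, s) = 2*s*(442 + J) (C(J, s) = (442 + J)*(2*s) = 2*s*(442 + J))
T(-603) - C(-80, Q) = 2*(-603)/(-357 - 603) - 2*36*(442 - 80) = 2*(-603)/(-960) - 2*36*362 = 2*(-603)*(-1/960) - 1*26064 = 201/160 - 26064 = -4170039/160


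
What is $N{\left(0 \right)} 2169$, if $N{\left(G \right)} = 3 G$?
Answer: $0$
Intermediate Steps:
$N{\left(0 \right)} 2169 = 3 \cdot 0 \cdot 2169 = 0 \cdot 2169 = 0$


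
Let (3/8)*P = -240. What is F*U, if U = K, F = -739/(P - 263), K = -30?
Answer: -7390/301 ≈ -24.551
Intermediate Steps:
P = -640 (P = (8/3)*(-240) = -640)
F = 739/903 (F = -739/(-640 - 263) = -739/(-903) = -739*(-1/903) = 739/903 ≈ 0.81838)
U = -30
F*U = (739/903)*(-30) = -7390/301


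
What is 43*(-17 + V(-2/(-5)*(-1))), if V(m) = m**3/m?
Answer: -18103/25 ≈ -724.12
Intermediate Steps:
V(m) = m**2
43*(-17 + V(-2/(-5)*(-1))) = 43*(-17 + (-2/(-5)*(-1))**2) = 43*(-17 + (-2*(-1/5)*(-1))**2) = 43*(-17 + ((2/5)*(-1))**2) = 43*(-17 + (-2/5)**2) = 43*(-17 + 4/25) = 43*(-421/25) = -18103/25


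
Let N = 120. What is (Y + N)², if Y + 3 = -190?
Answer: 5329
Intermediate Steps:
Y = -193 (Y = -3 - 190 = -193)
(Y + N)² = (-193 + 120)² = (-73)² = 5329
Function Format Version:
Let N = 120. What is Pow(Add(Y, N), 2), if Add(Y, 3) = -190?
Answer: 5329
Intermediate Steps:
Y = -193 (Y = Add(-3, -190) = -193)
Pow(Add(Y, N), 2) = Pow(Add(-193, 120), 2) = Pow(-73, 2) = 5329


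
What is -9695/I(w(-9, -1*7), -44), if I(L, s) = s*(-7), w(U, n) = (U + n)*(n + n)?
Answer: -1385/44 ≈ -31.477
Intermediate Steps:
w(U, n) = 2*n*(U + n) (w(U, n) = (U + n)*(2*n) = 2*n*(U + n))
I(L, s) = -7*s
-9695/I(w(-9, -1*7), -44) = -9695/((-7*(-44))) = -9695/308 = -9695*1/308 = -1385/44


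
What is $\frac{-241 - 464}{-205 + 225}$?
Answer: $- \frac{141}{4} \approx -35.25$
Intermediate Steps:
$\frac{-241 - 464}{-205 + 225} = - \frac{705}{20} = \left(-705\right) \frac{1}{20} = - \frac{141}{4}$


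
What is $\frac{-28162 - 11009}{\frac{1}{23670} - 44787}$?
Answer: $\frac{927177570}{1060108289} \approx 0.87461$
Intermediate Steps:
$\frac{-28162 - 11009}{\frac{1}{23670} - 44787} = - \frac{39171}{\frac{1}{23670} - 44787} = - \frac{39171}{- \frac{1060108289}{23670}} = \left(-39171\right) \left(- \frac{23670}{1060108289}\right) = \frac{927177570}{1060108289}$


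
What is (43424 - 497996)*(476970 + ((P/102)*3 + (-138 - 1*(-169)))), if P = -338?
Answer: -3686055253056/17 ≈ -2.1683e+11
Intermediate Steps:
(43424 - 497996)*(476970 + ((P/102)*3 + (-138 - 1*(-169)))) = (43424 - 497996)*(476970 + (-338/102*3 + (-138 - 1*(-169)))) = -454572*(476970 + (-338*1/102*3 + (-138 + 169))) = -454572*(476970 + (-169/51*3 + 31)) = -454572*(476970 + (-169/17 + 31)) = -454572*(476970 + 358/17) = -454572*8108848/17 = -3686055253056/17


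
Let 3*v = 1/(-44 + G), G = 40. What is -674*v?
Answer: 337/6 ≈ 56.167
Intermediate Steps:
v = -1/12 (v = 1/(3*(-44 + 40)) = (1/3)/(-4) = (1/3)*(-1/4) = -1/12 ≈ -0.083333)
-674*v = -674*(-1/12) = 337/6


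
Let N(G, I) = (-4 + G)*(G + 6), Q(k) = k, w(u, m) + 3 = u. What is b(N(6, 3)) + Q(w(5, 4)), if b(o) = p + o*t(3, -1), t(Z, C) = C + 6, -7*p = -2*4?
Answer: 862/7 ≈ 123.14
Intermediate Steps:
w(u, m) = -3 + u
p = 8/7 (p = -(-2)*4/7 = -⅐*(-8) = 8/7 ≈ 1.1429)
t(Z, C) = 6 + C
N(G, I) = (-4 + G)*(6 + G)
b(o) = 8/7 + 5*o (b(o) = 8/7 + o*(6 - 1) = 8/7 + o*5 = 8/7 + 5*o)
b(N(6, 3)) + Q(w(5, 4)) = (8/7 + 5*(-24 + 6² + 2*6)) + (-3 + 5) = (8/7 + 5*(-24 + 36 + 12)) + 2 = (8/7 + 5*24) + 2 = (8/7 + 120) + 2 = 848/7 + 2 = 862/7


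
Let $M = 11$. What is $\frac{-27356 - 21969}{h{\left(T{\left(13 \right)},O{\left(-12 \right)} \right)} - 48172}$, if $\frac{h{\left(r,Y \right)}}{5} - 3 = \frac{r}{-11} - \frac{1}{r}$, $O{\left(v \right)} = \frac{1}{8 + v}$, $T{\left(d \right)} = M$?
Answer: $\frac{542575}{529787} \approx 1.0241$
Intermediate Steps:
$T{\left(d \right)} = 11$
$h{\left(r,Y \right)} = 15 - \frac{5}{r} - \frac{5 r}{11}$ ($h{\left(r,Y \right)} = 15 + 5 \left(\frac{r}{-11} - \frac{1}{r}\right) = 15 + 5 \left(r \left(- \frac{1}{11}\right) - \frac{1}{r}\right) = 15 + 5 \left(- \frac{r}{11} - \frac{1}{r}\right) = 15 + 5 \left(- \frac{1}{r} - \frac{r}{11}\right) = 15 - \left(\frac{5}{r} + \frac{5 r}{11}\right) = 15 - \frac{5}{r} - \frac{5 r}{11}$)
$\frac{-27356 - 21969}{h{\left(T{\left(13 \right)},O{\left(-12 \right)} \right)} - 48172} = \frac{-27356 - 21969}{\left(15 - \frac{5}{11} - 5\right) - 48172} = - \frac{49325}{\left(15 - \frac{5}{11} - 5\right) - 48172} = - \frac{49325}{\frac{105}{11} - 48172} = - \frac{49325}{- \frac{529787}{11}} = \left(-49325\right) \left(- \frac{11}{529787}\right) = \frac{542575}{529787}$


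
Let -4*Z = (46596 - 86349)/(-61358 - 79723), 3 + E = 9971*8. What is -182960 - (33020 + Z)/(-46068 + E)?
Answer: -1159730239809869/6338675276 ≈ -1.8296e+5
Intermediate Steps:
E = 79765 (E = -3 + 9971*8 = -3 + 79768 = 79765)
Z = -13251/188108 (Z = -(46596 - 86349)/(4*(-61358 - 79723)) = -(-39753)/(4*(-141081)) = -(-39753)*(-1)/(4*141081) = -1/4*13251/47027 = -13251/188108 ≈ -0.070444)
-182960 - (33020 + Z)/(-46068 + E) = -182960 - (33020 - 13251/188108)/(-46068 + 79765) = -182960 - 6211312909/(188108*33697) = -182960 - 1*6211312909/6338675276 = -182960 - 6211312909/6338675276 = -1159730239809869/6338675276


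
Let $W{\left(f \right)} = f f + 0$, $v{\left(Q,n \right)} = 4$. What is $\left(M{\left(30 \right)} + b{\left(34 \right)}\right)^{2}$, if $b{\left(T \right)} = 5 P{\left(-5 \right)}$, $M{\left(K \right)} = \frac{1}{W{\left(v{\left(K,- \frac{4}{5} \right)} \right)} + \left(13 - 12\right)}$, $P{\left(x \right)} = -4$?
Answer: $\frac{114921}{289} \approx 397.65$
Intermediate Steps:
$W{\left(f \right)} = f^{2}$ ($W{\left(f \right)} = f^{2} + 0 = f^{2}$)
$M{\left(K \right)} = \frac{1}{17}$ ($M{\left(K \right)} = \frac{1}{4^{2} + \left(13 - 12\right)} = \frac{1}{16 + 1} = \frac{1}{17}$)
$b{\left(T \right)} = -20$ ($b{\left(T \right)} = 5 \left(-4\right) = -20$)
$\left(M{\left(30 \right)} + b{\left(34 \right)}\right)^{2} = \left(\frac{1}{17} - 20\right)^{2} = \left(- \frac{339}{17}\right)^{2} = \frac{114921}{289}$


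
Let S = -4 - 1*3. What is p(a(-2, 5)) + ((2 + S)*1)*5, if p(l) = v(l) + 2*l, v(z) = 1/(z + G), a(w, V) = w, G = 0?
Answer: -59/2 ≈ -29.500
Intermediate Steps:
S = -7 (S = -4 - 3 = -7)
v(z) = 1/z (v(z) = 1/(z + 0) = 1/z)
p(l) = 1/l + 2*l
p(a(-2, 5)) + ((2 + S)*1)*5 = (1/(-2) + 2*(-2)) + ((2 - 7)*1)*5 = (-½ - 4) - 5*1*5 = -9/2 - 5*5 = -9/2 - 25 = -59/2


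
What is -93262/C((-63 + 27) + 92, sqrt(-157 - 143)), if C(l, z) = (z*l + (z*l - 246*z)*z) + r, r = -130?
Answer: -265190497/161756885 + 2611336*I*sqrt(3)/161756885 ≈ -1.6394 + 0.027962*I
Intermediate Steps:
C(l, z) = -130 + l*z + z*(-246*z + l*z) (C(l, z) = (z*l + (z*l - 246*z)*z) - 130 = (l*z + (l*z - 246*z)*z) - 130 = (l*z + (-246*z + l*z)*z) - 130 = (l*z + z*(-246*z + l*z)) - 130 = -130 + l*z + z*(-246*z + l*z))
-93262/C((-63 + 27) + 92, sqrt(-157 - 143)) = -93262/(-130 - 246*(sqrt(-157 - 143))**2 + ((-63 + 27) + 92)*sqrt(-157 - 143) + ((-63 + 27) + 92)*(sqrt(-157 - 143))**2) = -93262/(-130 - 246*(sqrt(-300))**2 + (-36 + 92)*sqrt(-300) + (-36 + 92)*(sqrt(-300))**2) = -93262/(-130 - 246*(10*I*sqrt(3))**2 + 56*(10*I*sqrt(3)) + 56*(10*I*sqrt(3))**2) = -93262/(-130 - 246*(-300) + 560*I*sqrt(3) + 56*(-300)) = -93262/(-130 + 73800 + 560*I*sqrt(3) - 16800) = -93262/(56870 + 560*I*sqrt(3))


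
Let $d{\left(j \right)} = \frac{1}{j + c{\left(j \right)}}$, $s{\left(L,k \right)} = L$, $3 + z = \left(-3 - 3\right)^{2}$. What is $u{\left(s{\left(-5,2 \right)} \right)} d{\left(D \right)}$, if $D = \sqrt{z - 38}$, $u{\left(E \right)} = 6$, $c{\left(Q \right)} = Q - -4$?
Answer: $\frac{2}{3} - \frac{i \sqrt{5}}{3} \approx 0.66667 - 0.74536 i$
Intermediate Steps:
$z = 33$ ($z = -3 + \left(-3 - 3\right)^{2} = -3 + \left(-6\right)^{2} = -3 + 36 = 33$)
$c{\left(Q \right)} = 4 + Q$ ($c{\left(Q \right)} = Q + 4 = 4 + Q$)
$D = i \sqrt{5}$ ($D = \sqrt{33 - 38} = \sqrt{-5} = i \sqrt{5} \approx 2.2361 i$)
$d{\left(j \right)} = \frac{1}{4 + 2 j}$ ($d{\left(j \right)} = \frac{1}{j + \left(4 + j\right)} = \frac{1}{4 + 2 j}$)
$u{\left(s{\left(-5,2 \right)} \right)} d{\left(D \right)} = 6 \frac{1}{2 \left(2 + i \sqrt{5}\right)} = \frac{3}{2 + i \sqrt{5}}$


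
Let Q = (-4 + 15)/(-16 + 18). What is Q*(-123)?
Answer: -1353/2 ≈ -676.50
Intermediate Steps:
Q = 11/2 ≈ 5.5000
Q*(-123) = (11/2)*(-123) = -1353/2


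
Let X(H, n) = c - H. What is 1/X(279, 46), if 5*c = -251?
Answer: -5/1646 ≈ -0.0030377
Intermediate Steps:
c = -251/5 (c = (⅕)*(-251) = -251/5 ≈ -50.200)
X(H, n) = -251/5 - H
1/X(279, 46) = 1/(-251/5 - 1*279) = 1/(-251/5 - 279) = 1/(-1646/5) = -5/1646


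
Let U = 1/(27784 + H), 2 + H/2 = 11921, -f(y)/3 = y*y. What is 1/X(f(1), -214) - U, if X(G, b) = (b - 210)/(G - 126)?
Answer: 62819/206488 ≈ 0.30423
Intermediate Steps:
f(y) = -3*y² (f(y) = -3*y*y = -3*y²)
H = 23838 (H = -4 + 2*11921 = -4 + 23842 = 23838)
X(G, b) = (-210 + b)/(-126 + G)
U = 1/51622 (U = 1/(27784 + 23838) = 1/51622 ≈ 1.9372e-5)
1/X(f(1), -214) - U = 1/((-210 - 214)/(-126 - 3*1²)) - 1*1/51622 = 1/(-424/(-126 - 3*1)) - 1/51622 = 1/(-424/(-126 - 3)) - 1/51622 = 1/(-424/(-129)) - 1/51622 = 1/(-1/129*(-424)) - 1/51622 = 1/(424/129) - 1/51622 = 129/424 - 1/51622 = 62819/206488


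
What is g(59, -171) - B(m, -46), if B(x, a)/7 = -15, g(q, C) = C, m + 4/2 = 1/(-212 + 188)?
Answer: -66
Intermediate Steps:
m = -49/24 (m = -2 + 1/(-212 + 188) = -2 + 1/(-24) = -2 - 1/24 = -49/24 ≈ -2.0417)
B(x, a) = -105 (B(x, a) = 7*(-15) = -105)
g(59, -171) - B(m, -46) = -171 - 1*(-105) = -171 + 105 = -66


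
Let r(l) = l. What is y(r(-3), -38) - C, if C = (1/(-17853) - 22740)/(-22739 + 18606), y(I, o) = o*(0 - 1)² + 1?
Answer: -3136075834/73786449 ≈ -42.502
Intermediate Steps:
y(I, o) = 1 + o (y(I, o) = o*(-1)² + 1 = o*1 + 1 = o + 1 = 1 + o)
C = 405977221/73786449 (C = (-1/17853 - 22740)/(-4133) = -405977221/17853*(-1/4133) = 405977221/73786449 ≈ 5.5021)
y(r(-3), -38) - C = (1 - 38) - 1*405977221/73786449 = -37 - 405977221/73786449 = -3136075834/73786449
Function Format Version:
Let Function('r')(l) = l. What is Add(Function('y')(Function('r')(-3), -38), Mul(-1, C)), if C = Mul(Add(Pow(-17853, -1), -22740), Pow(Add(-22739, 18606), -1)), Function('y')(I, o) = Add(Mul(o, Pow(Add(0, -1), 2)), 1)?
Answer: Rational(-3136075834, 73786449) ≈ -42.502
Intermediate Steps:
Function('y')(I, o) = Add(1, o) (Function('y')(I, o) = Add(Mul(o, Pow(-1, 2)), 1) = Add(Mul(o, 1), 1) = Add(o, 1) = Add(1, o))
C = Rational(405977221, 73786449) (C = Mul(Add(Rational(-1, 17853), -22740), Pow(-4133, -1)) = Mul(Rational(-405977221, 17853), Rational(-1, 4133)) = Rational(405977221, 73786449) ≈ 5.5021)
Add(Function('y')(Function('r')(-3), -38), Mul(-1, C)) = Add(Add(1, -38), Mul(-1, Rational(405977221, 73786449))) = Add(-37, Rational(-405977221, 73786449)) = Rational(-3136075834, 73786449)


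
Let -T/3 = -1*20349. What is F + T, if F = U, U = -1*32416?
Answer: 28631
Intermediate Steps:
U = -32416
F = -32416
T = 61047 (T = -(-3)*20349 = -3*(-20349) = 61047)
F + T = -32416 + 61047 = 28631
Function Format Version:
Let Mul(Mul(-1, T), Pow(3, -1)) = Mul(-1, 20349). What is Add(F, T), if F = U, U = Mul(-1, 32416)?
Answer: 28631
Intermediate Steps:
U = -32416
F = -32416
T = 61047 (T = Mul(-3, Mul(-1, 20349)) = Mul(-3, -20349) = 61047)
Add(F, T) = Add(-32416, 61047) = 28631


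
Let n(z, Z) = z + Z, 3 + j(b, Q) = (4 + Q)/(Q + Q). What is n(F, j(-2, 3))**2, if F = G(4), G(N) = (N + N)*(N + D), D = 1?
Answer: 52441/36 ≈ 1456.7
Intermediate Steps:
G(N) = 2*N*(1 + N) (G(N) = (N + N)*(N + 1) = (2*N)*(1 + N) = 2*N*(1 + N))
j(b, Q) = -3 + (4 + Q)/(2*Q) (j(b, Q) = -3 + (4 + Q)/(Q + Q) = -3 + (4 + Q)/((2*Q)) = -3 + (4 + Q)*(1/(2*Q)) = -3 + (4 + Q)/(2*Q))
F = 40 (F = 2*4*(1 + 4) = 2*4*5 = 40)
n(z, Z) = Z + z
n(F, j(-2, 3))**2 = ((-5/2 + 2/3) + 40)**2 = (-11/6 + 40)**2 = (229/6)**2 = 52441/36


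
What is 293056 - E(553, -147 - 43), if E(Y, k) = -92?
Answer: 293148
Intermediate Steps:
293056 - E(553, -147 - 43) = 293056 - 1*(-92) = 293056 + 92 = 293148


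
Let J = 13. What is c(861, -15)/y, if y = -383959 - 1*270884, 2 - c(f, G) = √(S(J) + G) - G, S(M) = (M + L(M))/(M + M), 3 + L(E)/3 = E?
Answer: 13/654843 + I*√9022/17025918 ≈ 1.9852e-5 + 5.5788e-6*I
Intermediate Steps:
L(E) = -9 + 3*E
S(M) = (-9 + 4*M)/(2*M) (S(M) = (M + (-9 + 3*M))/(M + M) = (-9 + 4*M)/((2*M)) = (-9 + 4*M)*(1/(2*M)) = (-9 + 4*M)/(2*M))
c(f, G) = 2 + G - √(43/26 + G) (c(f, G) = 2 - (√((2 - 9/2/13) + G) - G) = 2 - (√((2 - 9/2*1/13) + G) - G) = 2 - (√((2 - 9/26) + G) - G) = 2 - (√(43/26 + G) - G) = 2 + (G - √(43/26 + G)) = 2 + G - √(43/26 + G))
y = -654843 (y = -383959 - 270884 = -654843)
c(861, -15)/y = (2 - 15 - √(1118 + 676*(-15))/26)/(-654843) = (2 - 15 - √(1118 - 10140)/26)*(-1/654843) = (2 - 15 - I*√9022/26)*(-1/654843) = (-13 - I*√9022/26)*(-1/654843) = 13/654843 + I*√9022/17025918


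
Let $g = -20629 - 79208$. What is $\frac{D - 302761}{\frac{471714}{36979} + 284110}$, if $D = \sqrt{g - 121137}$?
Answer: $- \frac{11195799019}{10506575404} + \frac{36979 i \sqrt{220974}}{10506575404} \approx -1.0656 + 0.0016545 i$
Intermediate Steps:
$g = -99837$
$D = i \sqrt{220974}$ ($D = \sqrt{-99837 - 121137} = \sqrt{-220974} = i \sqrt{220974} \approx 470.08 i$)
$\frac{D - 302761}{\frac{471714}{36979} + 284110} = \frac{i \sqrt{220974} - 302761}{\frac{471714}{36979} + 284110} = \frac{-302761 + i \sqrt{220974}}{471714 \cdot \frac{1}{36979} + 284110} = \frac{-302761 + i \sqrt{220974}}{\frac{471714}{36979} + 284110} = \frac{-302761 + i \sqrt{220974}}{\frac{10506575404}{36979}} = \left(-302761 + i \sqrt{220974}\right) \frac{36979}{10506575404} = - \frac{11195799019}{10506575404} + \frac{36979 i \sqrt{220974}}{10506575404}$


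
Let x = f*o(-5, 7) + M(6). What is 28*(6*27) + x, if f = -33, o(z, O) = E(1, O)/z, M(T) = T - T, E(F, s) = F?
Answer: 22713/5 ≈ 4542.6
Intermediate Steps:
M(T) = 0
o(z, O) = 1/z
x = 33/5 (x = -33/(-5) + 0 = -33*(-⅕) + 0 = 33/5 + 0 = 33/5 ≈ 6.6000)
28*(6*27) + x = 28*(6*27) + 33/5 = 28*162 + 33/5 = 4536 + 33/5 = 22713/5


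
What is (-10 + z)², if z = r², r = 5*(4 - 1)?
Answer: 46225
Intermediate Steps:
r = 15 (r = 5*3 = 15)
z = 225 (z = 15² = 225)
(-10 + z)² = (-10 + 225)² = 215² = 46225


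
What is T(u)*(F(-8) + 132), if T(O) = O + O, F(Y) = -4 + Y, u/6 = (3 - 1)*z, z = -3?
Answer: -8640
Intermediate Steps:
u = -36 (u = 6*((3 - 1)*(-3)) = 6*(2*(-3)) = 6*(-6) = -36)
T(O) = 2*O
T(u)*(F(-8) + 132) = (2*(-36))*((-4 - 8) + 132) = -72*(-12 + 132) = -72*120 = -8640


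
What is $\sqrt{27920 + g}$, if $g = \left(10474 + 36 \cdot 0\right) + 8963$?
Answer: $\sqrt{47357} \approx 217.62$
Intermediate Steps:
$g = 19437$ ($g = \left(10474 + 0\right) + 8963 = 10474 + 8963 = 19437$)
$\sqrt{27920 + g} = \sqrt{27920 + 19437} = \sqrt{47357}$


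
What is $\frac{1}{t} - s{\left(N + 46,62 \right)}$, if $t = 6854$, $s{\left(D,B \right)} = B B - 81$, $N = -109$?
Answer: $- \frac{25791601}{6854} \approx -3763.0$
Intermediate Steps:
$s{\left(D,B \right)} = -81 + B^{2}$ ($s{\left(D,B \right)} = B^{2} - 81 = -81 + B^{2}$)
$\frac{1}{t} - s{\left(N + 46,62 \right)} = \frac{1}{6854} - \left(-81 + 62^{2}\right) = \frac{1}{6854} - \left(-81 + 3844\right) = \frac{1}{6854} - 3763 = - \frac{25791601}{6854}$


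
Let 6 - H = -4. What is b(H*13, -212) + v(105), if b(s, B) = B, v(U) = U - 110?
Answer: -217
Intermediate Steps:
H = 10 (H = 6 - 1*(-4) = 6 + 4 = 10)
v(U) = -110 + U
b(H*13, -212) + v(105) = -212 + (-110 + 105) = -212 - 5 = -217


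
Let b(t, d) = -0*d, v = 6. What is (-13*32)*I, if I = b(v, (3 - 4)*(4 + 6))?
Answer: 0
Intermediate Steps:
b(t, d) = 0 (b(t, d) = -1*0 = 0)
I = 0
(-13*32)*I = -13*32*0 = -416*0 = 0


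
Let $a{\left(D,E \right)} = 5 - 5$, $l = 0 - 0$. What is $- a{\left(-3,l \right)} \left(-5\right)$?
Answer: $0$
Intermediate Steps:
$l = 0$ ($l = 0 + 0 = 0$)
$a{\left(D,E \right)} = 0$ ($a{\left(D,E \right)} = 5 - 5 = 0$)
$- a{\left(-3,l \right)} \left(-5\right) = \left(-1\right) 0 \left(-5\right) = 0 \left(-5\right) = 0$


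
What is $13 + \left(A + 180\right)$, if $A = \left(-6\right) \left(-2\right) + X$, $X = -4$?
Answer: $201$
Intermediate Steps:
$A = 8$ ($A = \left(-6\right) \left(-2\right) - 4 = 12 - 4 = 8$)
$13 + \left(A + 180\right) = 13 + \left(8 + 180\right) = 13 + 188 = 201$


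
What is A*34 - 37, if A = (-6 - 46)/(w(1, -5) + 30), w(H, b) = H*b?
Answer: -2693/25 ≈ -107.72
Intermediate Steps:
A = -52/25 (A = (-6 - 46)/(1*(-5) + 30) = -52/(-5 + 30) = -52/25 ≈ -2.0800)
A*34 - 37 = -52/25*34 - 37 = -1768/25 - 37 = -2693/25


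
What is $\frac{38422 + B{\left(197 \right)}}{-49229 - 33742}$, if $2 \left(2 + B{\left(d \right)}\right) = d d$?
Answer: $- \frac{115649}{165942} \approx -0.69692$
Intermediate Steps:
$B{\left(d \right)} = -2 + \frac{d^{2}}{2}$ ($B{\left(d \right)} = -2 + \frac{d d}{2} = -2 + \frac{d^{2}}{2}$)
$\frac{38422 + B{\left(197 \right)}}{-49229 - 33742} = \frac{38422 - \left(2 - \frac{197^{2}}{2}\right)}{-49229 - 33742} = \frac{38422 + \left(-2 + \frac{1}{2} \cdot 38809\right)}{-82971} = \left(38422 + \left(-2 + \frac{38809}{2}\right)\right) \left(- \frac{1}{82971}\right) = \left(38422 + \frac{38805}{2}\right) \left(- \frac{1}{82971}\right) = \frac{115649}{2} \left(- \frac{1}{82971}\right) = - \frac{115649}{165942}$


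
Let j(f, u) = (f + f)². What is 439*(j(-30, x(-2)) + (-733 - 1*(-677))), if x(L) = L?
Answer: 1555816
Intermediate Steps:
j(f, u) = 4*f² (j(f, u) = (2*f)² = 4*f²)
439*(j(-30, x(-2)) + (-733 - 1*(-677))) = 439*(4*(-30)² + (-733 - 1*(-677))) = 439*(4*900 + (-733 + 677)) = 439*(3600 - 56) = 439*3544 = 1555816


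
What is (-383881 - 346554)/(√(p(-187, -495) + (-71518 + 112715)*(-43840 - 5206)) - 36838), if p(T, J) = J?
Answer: 26907764530/3377586801 + 730435*I*√2020548557/3377586801 ≈ 7.9666 + 9.721*I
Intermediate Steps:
(-383881 - 346554)/(√(p(-187, -495) + (-71518 + 112715)*(-43840 - 5206)) - 36838) = (-383881 - 346554)/(√(-495 + (-71518 + 112715)*(-43840 - 5206)) - 36838) = -730435/(√(-495 + 41197*(-49046)) - 36838) = -730435/(√(-495 - 2020548062) - 36838) = -730435/(√(-2020548557) - 36838) = -730435/(I*√2020548557 - 36838) = -730435/(-36838 + I*√2020548557)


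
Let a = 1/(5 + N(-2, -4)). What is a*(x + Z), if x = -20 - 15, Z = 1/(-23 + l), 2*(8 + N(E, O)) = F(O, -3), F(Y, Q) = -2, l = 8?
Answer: 263/30 ≈ 8.7667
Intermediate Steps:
N(E, O) = -9 (N(E, O) = -8 + (½)*(-2) = -8 - 1 = -9)
Z = -1/15 (Z = 1/(-23 + 8) = 1/(-15) = -1/15 ≈ -0.066667)
x = -35
a = -¼ (a = 1/(5 - 9) = 1/(-4) = -¼ ≈ -0.25000)
a*(x + Z) = -(-35 - 1/15)/4 = -¼*(-526/15) = 263/30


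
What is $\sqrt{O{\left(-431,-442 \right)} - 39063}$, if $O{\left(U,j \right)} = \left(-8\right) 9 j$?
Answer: $i \sqrt{7239} \approx 85.082 i$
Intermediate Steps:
$O{\left(U,j \right)} = - 72 j$
$\sqrt{O{\left(-431,-442 \right)} - 39063} = \sqrt{\left(-72\right) \left(-442\right) - 39063} = \sqrt{31824 - 39063} = \sqrt{-7239} = i \sqrt{7239}$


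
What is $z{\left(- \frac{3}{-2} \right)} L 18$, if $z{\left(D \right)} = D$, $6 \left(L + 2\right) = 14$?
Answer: $9$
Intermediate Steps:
$L = \frac{1}{3}$ ($L = -2 + \frac{1}{6} \cdot 14 = -2 + \frac{7}{3} = \frac{1}{3} \approx 0.33333$)
$z{\left(- \frac{3}{-2} \right)} L 18 = - \frac{3}{-2} \cdot \frac{1}{3} \cdot 18 = \left(-3\right) \left(- \frac{1}{2}\right) \frac{1}{3} \cdot 18 = \frac{3}{2} \cdot \frac{1}{3} \cdot 18 = \frac{1}{2} \cdot 18 = 9$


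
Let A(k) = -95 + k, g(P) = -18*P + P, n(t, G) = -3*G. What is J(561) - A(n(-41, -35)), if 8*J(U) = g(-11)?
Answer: 107/8 ≈ 13.375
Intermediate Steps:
g(P) = -17*P
J(U) = 187/8 (J(U) = (-17*(-11))/8 = (⅛)*187 = 187/8)
J(561) - A(n(-41, -35)) = 187/8 - (-95 - 3*(-35)) = 187/8 - (-95 + 105) = 187/8 - 1*10 = 187/8 - 10 = 107/8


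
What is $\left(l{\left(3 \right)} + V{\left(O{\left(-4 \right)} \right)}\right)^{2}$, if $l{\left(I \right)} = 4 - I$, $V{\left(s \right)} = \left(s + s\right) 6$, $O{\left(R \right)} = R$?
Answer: $2209$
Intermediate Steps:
$V{\left(s \right)} = 12 s$ ($V{\left(s \right)} = 2 s 6 = 12 s$)
$\left(l{\left(3 \right)} + V{\left(O{\left(-4 \right)} \right)}\right)^{2} = \left(\left(4 - 3\right) + 12 \left(-4\right)\right)^{2} = \left(\left(4 - 3\right) - 48\right)^{2} = \left(1 - 48\right)^{2} = \left(-47\right)^{2} = 2209$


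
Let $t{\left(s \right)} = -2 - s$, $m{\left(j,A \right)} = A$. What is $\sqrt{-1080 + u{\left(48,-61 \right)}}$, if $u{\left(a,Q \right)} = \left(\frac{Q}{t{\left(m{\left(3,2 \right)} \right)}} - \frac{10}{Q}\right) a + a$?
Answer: $\frac{18 i \sqrt{3355}}{61} \approx 17.092 i$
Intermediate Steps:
$u{\left(a,Q \right)} = a + a \left(- \frac{10}{Q} - \frac{Q}{4}\right)$ ($u{\left(a,Q \right)} = \left(\frac{Q}{-2 - 2} - \frac{10}{Q}\right) a + a = \left(\frac{Q}{-4} - \frac{10}{Q}\right) a + a = \left(Q \left(- \frac{1}{4}\right) - \frac{10}{Q}\right) a + a = \left(- \frac{Q}{4} - \frac{10}{Q}\right) a + a = \left(- \frac{10}{Q} - \frac{Q}{4}\right) a + a = a \left(- \frac{10}{Q} - \frac{Q}{4}\right) + a = a + a \left(- \frac{10}{Q} - \frac{Q}{4}\right)$)
$\sqrt{-1080 + u{\left(48,-61 \right)}} = \sqrt{-1080 + \frac{1}{4} \cdot 48 \frac{1}{-61} \left(-40 - 61 \left(4 - -61\right)\right)} = \sqrt{-1080 + \frac{1}{4} \cdot 48 \left(- \frac{1}{61}\right) \left(-40 - 61 \left(4 + 61\right)\right)} = \sqrt{-1080 + \frac{1}{4} \cdot 48 \left(- \frac{1}{61}\right) \left(-40 - 3965\right)} = \sqrt{-1080 + \frac{1}{4} \cdot 48 \left(- \frac{1}{61}\right) \left(-4005\right)} = \sqrt{-1080 + \frac{48060}{61}} = \sqrt{- \frac{17820}{61}} = \frac{18 i \sqrt{3355}}{61}$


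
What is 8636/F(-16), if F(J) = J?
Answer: -2159/4 ≈ -539.75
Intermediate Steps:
8636/F(-16) = 8636/(-16) = 8636*(-1/16) = -2159/4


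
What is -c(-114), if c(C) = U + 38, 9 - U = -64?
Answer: -111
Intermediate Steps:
U = 73 (U = 9 - 1*(-64) = 9 + 64 = 73)
c(C) = 111 (c(C) = 73 + 38 = 111)
-c(-114) = -1*111 = -111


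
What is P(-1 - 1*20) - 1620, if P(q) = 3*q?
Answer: -1683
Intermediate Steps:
P(-1 - 1*20) - 1620 = 3*(-1 - 1*20) - 1620 = 3*(-1 - 20) - 1620 = 3*(-21) - 1620 = -63 - 1620 = -1683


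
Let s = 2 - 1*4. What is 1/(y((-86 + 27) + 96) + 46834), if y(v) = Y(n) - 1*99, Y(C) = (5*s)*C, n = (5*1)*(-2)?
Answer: 1/46835 ≈ 2.1352e-5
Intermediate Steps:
n = -10 (n = 5*(-2) = -10)
s = -2 (s = 2 - 4 = -2)
Y(C) = -10*C (Y(C) = (5*(-2))*C = -10*C)
y(v) = 1 (y(v) = -10*(-10) - 1*99 = 100 - 99 = 1)
1/(y((-86 + 27) + 96) + 46834) = 1/(1 + 46834) = 1/46835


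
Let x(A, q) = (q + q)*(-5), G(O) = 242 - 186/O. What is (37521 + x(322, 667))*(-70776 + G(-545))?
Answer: -1185938478244/545 ≈ -2.1760e+9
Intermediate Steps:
G(O) = 242 - 186/O
x(A, q) = -10*q (x(A, q) = (2*q)*(-5) = -10*q)
(37521 + x(322, 667))*(-70776 + G(-545)) = (37521 - 10*667)*(-70776 + (242 - 186/(-545))) = (37521 - 6670)*(-70776 + (242 - 186*(-1/545))) = 30851*(-70776 + (242 + 186/545)) = 30851*(-70776 + 132076/545) = 30851*(-38440844/545) = -1185938478244/545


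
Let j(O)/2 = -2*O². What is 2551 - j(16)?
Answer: 3575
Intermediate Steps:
j(O) = -4*O² (j(O) = 2*(-2*O²) = -4*O²)
2551 - j(16) = 2551 - (-4)*16² = 2551 - (-4)*256 = 2551 - 1*(-1024) = 2551 + 1024 = 3575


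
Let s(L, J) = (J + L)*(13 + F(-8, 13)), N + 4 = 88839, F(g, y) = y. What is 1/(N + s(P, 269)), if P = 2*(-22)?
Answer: 1/94685 ≈ 1.0561e-5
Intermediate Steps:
P = -44
N = 88835 (N = -4 + 88839 = 88835)
s(L, J) = 26*J + 26*L (s(L, J) = (J + L)*(13 + 13) = (J + L)*26 = 26*J + 26*L)
1/(N + s(P, 269)) = 1/(88835 + (26*269 + 26*(-44))) = 1/(88835 + (6994 - 1144)) = 1/(88835 + 5850) = 1/94685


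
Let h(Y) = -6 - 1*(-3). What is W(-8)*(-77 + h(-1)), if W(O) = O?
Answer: 640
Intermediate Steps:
h(Y) = -3 (h(Y) = -6 + 3 = -3)
W(-8)*(-77 + h(-1)) = -8*(-77 - 3) = -8*(-80) = 640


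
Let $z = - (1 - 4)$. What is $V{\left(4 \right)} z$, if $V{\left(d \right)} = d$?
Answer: $12$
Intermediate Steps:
$z = 3$ ($z = \left(-1\right) \left(-3\right) = 3$)
$V{\left(4 \right)} z = 4 \cdot 3 = 12$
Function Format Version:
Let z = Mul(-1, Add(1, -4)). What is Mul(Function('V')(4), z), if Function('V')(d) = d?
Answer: 12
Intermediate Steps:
z = 3 (z = Mul(-1, -3) = 3)
Mul(Function('V')(4), z) = Mul(4, 3) = 12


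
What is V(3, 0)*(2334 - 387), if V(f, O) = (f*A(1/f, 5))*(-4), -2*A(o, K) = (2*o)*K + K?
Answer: 97350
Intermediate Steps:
A(o, K) = -K/2 - K*o (A(o, K) = -((2*o)*K + K)/2 = -(2*K*o + K)/2 = -(K + 2*K*o)/2 = -K/2 - K*o)
V(f, O) = -4*f*(-5/2 - 5/f) (V(f, O) = (f*(-1*5*(1/2 + 1/f)))*(-4) = (f*(-5/2 - 5/f))*(-4) = -4*f*(-5/2 - 5/f))
V(3, 0)*(2334 - 387) = (20 + 10*3)*(2334 - 387) = (20 + 30)*1947 = 50*1947 = 97350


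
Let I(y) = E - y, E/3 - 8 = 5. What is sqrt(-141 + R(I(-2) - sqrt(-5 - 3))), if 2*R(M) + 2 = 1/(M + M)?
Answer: sqrt((-23287 + 1136*I*sqrt(2))/(41 - 2*I*sqrt(2)))/2 ≈ 1.7567e-5 + 11.916*I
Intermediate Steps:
E = 39 (E = 24 + 3*5 = 24 + 15 = 39)
I(y) = 39 - y
R(M) = -1 + 1/(4*M) (R(M) = -1 + 1/(2*(M + M)) = -1 + 1/(2*((2*M))) = -1 + (1/(2*M))/2 = -1 + 1/(4*M))
sqrt(-141 + R(I(-2) - sqrt(-5 - 3))) = sqrt(-141 + (1/4 - ((39 - 1*(-2)) - sqrt(-5 - 3)))/((39 - 1*(-2)) - sqrt(-5 - 3))) = sqrt(-141 + (1/4 - ((39 + 2) - sqrt(-8)))/((39 + 2) - sqrt(-8))) = sqrt(-141 + (1/4 - (41 - 2*I*sqrt(2)))/(41 - 2*I*sqrt(2))) = sqrt(-141 + (1/4 + (-41 + 2*I*sqrt(2)))/(41 - 2*I*sqrt(2))) = sqrt(-141 + (-163/4 + 2*I*sqrt(2))/(41 - 2*I*sqrt(2)))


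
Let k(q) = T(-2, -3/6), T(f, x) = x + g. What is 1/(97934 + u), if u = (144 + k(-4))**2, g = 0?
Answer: 4/474105 ≈ 8.4370e-6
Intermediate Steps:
T(f, x) = x (T(f, x) = x + 0 = x)
k(q) = -1/2 (k(q) = -3/6 = -3*1/6 = -1/2)
u = 82369/4 (u = (144 - 1/2)**2 = (287/2)**2 = 82369/4 ≈ 20592.)
1/(97934 + u) = 1/(97934 + 82369/4) = 1/(474105/4) = 4/474105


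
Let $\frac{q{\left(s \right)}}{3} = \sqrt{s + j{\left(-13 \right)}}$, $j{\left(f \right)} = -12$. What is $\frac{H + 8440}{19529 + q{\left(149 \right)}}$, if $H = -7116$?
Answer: $\frac{6464099}{95345152} - \frac{993 \sqrt{137}}{95345152} \approx 0.067675$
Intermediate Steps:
$q{\left(s \right)} = 3 \sqrt{-12 + s}$ ($q{\left(s \right)} = 3 \sqrt{s - 12} = 3 \sqrt{-12 + s}$)
$\frac{H + 8440}{19529 + q{\left(149 \right)}} = \frac{-7116 + 8440}{19529 + 3 \sqrt{-12 + 149}} = \frac{1324}{19529 + 3 \sqrt{137}}$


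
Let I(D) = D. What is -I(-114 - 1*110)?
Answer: 224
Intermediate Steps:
-I(-114 - 1*110) = -(-114 - 1*110) = -(-114 - 110) = -1*(-224) = 224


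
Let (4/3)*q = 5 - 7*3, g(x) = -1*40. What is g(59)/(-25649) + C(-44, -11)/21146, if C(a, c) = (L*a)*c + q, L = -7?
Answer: -43180380/271186877 ≈ -0.15923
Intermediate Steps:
g(x) = -40
q = -12 (q = 3*(5 - 7*3)/4 = 3*(5 - 21)/4 = (¾)*(-16) = -12)
C(a, c) = -12 - 7*a*c (C(a, c) = (-7*a)*c - 12 = -7*a*c - 12 = -12 - 7*a*c)
g(59)/(-25649) + C(-44, -11)/21146 = -40/(-25649) + (-12 - 7*(-44)*(-11))/21146 = -40*(-1/25649) + (-12 - 3388)*(1/21146) = 40/25649 - 3400*1/21146 = 40/25649 - 1700/10573 = -43180380/271186877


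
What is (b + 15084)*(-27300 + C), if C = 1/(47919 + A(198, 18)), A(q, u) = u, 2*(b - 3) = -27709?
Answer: -111237808415/3306 ≈ -3.3647e+7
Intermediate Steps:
b = -27703/2 (b = 3 + (½)*(-27709) = 3 - 27709/2 = -27703/2 ≈ -13852.)
C = 1/47937 (C = 1/(47919 + 18) = 1/47937 ≈ 2.0861e-5)
(b + 15084)*(-27300 + C) = (-27703/2 + 15084)*(-27300 + 1/47937) = (2465/2)*(-1308680099/47937) = -111237808415/3306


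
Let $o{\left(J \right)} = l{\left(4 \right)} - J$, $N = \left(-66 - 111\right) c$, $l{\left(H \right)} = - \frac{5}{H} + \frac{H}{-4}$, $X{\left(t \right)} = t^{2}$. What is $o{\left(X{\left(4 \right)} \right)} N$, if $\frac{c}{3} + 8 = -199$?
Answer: $- \frac{8023941}{4} \approx -2.006 \cdot 10^{6}$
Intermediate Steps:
$c = -621$ ($c = -24 + 3 \left(-199\right) = -24 - 597 = -621$)
$l{\left(H \right)} = - \frac{5}{H} - \frac{H}{4}$ ($l{\left(H \right)} = - \frac{5}{H} + H \left(- \frac{1}{4}\right) = - \frac{5}{H} - \frac{H}{4}$)
$N = 109917$ ($N = \left(-66 - 111\right) \left(-621\right) = \left(-177\right) \left(-621\right) = 109917$)
$o{\left(J \right)} = - \frac{9}{4} - J$ ($o{\left(J \right)} = \left(- \frac{5}{4} - 1\right) - J = - \frac{9}{4} - J$)
$o{\left(X{\left(4 \right)} \right)} N = \left(- \frac{9}{4} - 4^{2}\right) 109917 = \left(- \frac{9}{4} - 16\right) 109917 = \left(- \frac{73}{4}\right) 109917 = - \frac{8023941}{4}$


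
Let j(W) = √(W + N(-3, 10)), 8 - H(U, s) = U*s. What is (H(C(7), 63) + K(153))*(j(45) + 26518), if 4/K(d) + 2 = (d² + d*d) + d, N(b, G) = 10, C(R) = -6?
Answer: 480772347684/46969 + 18130038*√55/46969 ≈ 1.0239e+7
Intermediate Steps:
H(U, s) = 8 - U*s
j(W) = √(10 + W) (j(W) = √(W + 10) = √(10 + W))
K(d) = 4/(-2 + d + 2*d²) (K(d) = 4/(-2 + ((d² + d*d) + d)) = 4/(-2 + ((d² + d²) + d)) = 4/(-2 + (2*d² + d)) = 4/(-2 + (d + 2*d²)) = 4/(-2 + d + 2*d²))
(H(C(7), 63) + K(153))*(j(45) + 26518) = ((8 - 1*(-6)*63) + 4/(-2 + 153 + 2*153²))*(√(10 + 45) + 26518) = ((8 + 378) + 4/(-2 + 153 + 2*23409))*(√55 + 26518) = (386 + 4/(-2 + 153 + 46818))*(26518 + √55) = (386 + 4/46969)*(26518 + √55) = 18130038*(26518 + √55)/46969 = 480772347684/46969 + 18130038*√55/46969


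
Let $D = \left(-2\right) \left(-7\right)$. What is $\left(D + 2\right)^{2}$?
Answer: $256$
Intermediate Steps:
$D = 14$
$\left(D + 2\right)^{2} = \left(14 + 2\right)^{2} = 16^{2} = 256$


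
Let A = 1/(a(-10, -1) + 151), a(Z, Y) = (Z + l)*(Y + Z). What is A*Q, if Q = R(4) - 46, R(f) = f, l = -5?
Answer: -21/158 ≈ -0.13291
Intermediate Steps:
a(Z, Y) = (-5 + Z)*(Y + Z) (a(Z, Y) = (Z - 5)*(Y + Z) = (-5 + Z)*(Y + Z))
A = 1/316 (A = 1/(((-10)**2 - 5*(-1) - 5*(-10) - 1*(-10)) + 151) = 1/((100 + 5 + 50 + 10) + 151) = 1/(165 + 151) = 1/316 ≈ 0.0031646)
Q = -42 (Q = 4 - 46 = -42)
A*Q = (1/316)*(-42) = -21/158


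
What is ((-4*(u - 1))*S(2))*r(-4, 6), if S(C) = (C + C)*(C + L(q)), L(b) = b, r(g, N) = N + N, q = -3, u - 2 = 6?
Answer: 1344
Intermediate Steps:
u = 8 (u = 2 + 6 = 8)
r(g, N) = 2*N
S(C) = 2*C*(-3 + C) (S(C) = (C + C)*(C - 3) = (2*C)*(-3 + C) = 2*C*(-3 + C))
((-4*(u - 1))*S(2))*r(-4, 6) = ((-4*(8 - 1))*(2*2*(-3 + 2)))*(2*6) = ((-4*7)*(2*2*(-1)))*12 = -28*(-4)*12 = 112*12 = 1344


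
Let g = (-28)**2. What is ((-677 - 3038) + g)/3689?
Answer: -2931/3689 ≈ -0.79452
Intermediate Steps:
g = 784
((-677 - 3038) + g)/3689 = ((-677 - 3038) + 784)/3689 = (-3715 + 784)*(1/3689) = -2931*1/3689 = -2931/3689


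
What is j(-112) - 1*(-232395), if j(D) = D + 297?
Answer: 232580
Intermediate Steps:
j(D) = 297 + D
j(-112) - 1*(-232395) = (297 - 112) - 1*(-232395) = 185 + 232395 = 232580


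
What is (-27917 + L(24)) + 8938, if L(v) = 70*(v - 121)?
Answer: -25769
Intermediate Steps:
L(v) = -8470 + 70*v (L(v) = 70*(-121 + v) = -8470 + 70*v)
(-27917 + L(24)) + 8938 = (-27917 + (-8470 + 70*24)) + 8938 = (-27917 + (-8470 + 1680)) + 8938 = (-27917 - 6790) + 8938 = -34707 + 8938 = -25769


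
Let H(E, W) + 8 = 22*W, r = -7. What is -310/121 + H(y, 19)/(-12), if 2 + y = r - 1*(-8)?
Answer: -26665/726 ≈ -36.729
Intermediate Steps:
y = -1 (y = -2 + (-7 - 1*(-8)) = -2 + (-7 + 8) = -2 + 1 = -1)
H(E, W) = -8 + 22*W
-310/121 + H(y, 19)/(-12) = -310/121 + (-8 + 22*19)/(-12) = -310*1/121 + (-8 + 418)*(-1/12) = -310/121 + 410*(-1/12) = -310/121 - 205/6 = -26665/726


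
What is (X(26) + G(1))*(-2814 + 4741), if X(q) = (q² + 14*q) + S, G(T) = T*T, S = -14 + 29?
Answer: 2034912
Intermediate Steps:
S = 15
G(T) = T²
X(q) = 15 + q² + 14*q (X(q) = (q² + 14*q) + 15 = 15 + q² + 14*q)
(X(26) + G(1))*(-2814 + 4741) = ((15 + 26² + 14*26) + 1²)*(-2814 + 4741) = ((15 + 676 + 364) + 1)*1927 = (1055 + 1)*1927 = 1056*1927 = 2034912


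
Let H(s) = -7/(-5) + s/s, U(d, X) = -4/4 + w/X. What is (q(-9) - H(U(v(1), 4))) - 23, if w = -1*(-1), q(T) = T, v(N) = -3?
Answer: -172/5 ≈ -34.400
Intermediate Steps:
w = 1
U(d, X) = -1 + 1/X (U(d, X) = -4/4 + 1/X = -4*¼ + 1/X = -1 + 1/X)
H(s) = 12/5 (H(s) = -7*(-⅕) + 1 = 7/5 + 1 = 12/5)
(q(-9) - H(U(v(1), 4))) - 23 = (-9 - 1*12/5) - 23 = (-9 - 12/5) - 23 = -57/5 - 23 = -172/5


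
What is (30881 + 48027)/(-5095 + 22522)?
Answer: 78908/17427 ≈ 4.5279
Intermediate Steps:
(30881 + 48027)/(-5095 + 22522) = 78908/17427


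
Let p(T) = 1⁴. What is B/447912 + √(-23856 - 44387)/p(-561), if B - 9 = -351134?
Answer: -351125/447912 + I*√68243 ≈ -0.78392 + 261.23*I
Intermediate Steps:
p(T) = 1
B = -351125 (B = 9 - 351134 = -351125)
B/447912 + √(-23856 - 44387)/p(-561) = -351125/447912 + √(-23856 - 44387)/1 = -351125*1/447912 + √(-68243)*1 = -351125/447912 + (I*√68243)*1 = -351125/447912 + I*√68243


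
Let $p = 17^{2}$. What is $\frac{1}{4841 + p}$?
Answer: $\frac{1}{5130} \approx 0.00019493$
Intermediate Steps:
$p = 289$
$\frac{1}{4841 + p} = \frac{1}{4841 + 289} = \frac{1}{5130}$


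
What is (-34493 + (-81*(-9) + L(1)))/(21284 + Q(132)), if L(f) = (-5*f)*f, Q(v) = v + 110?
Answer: -33769/21526 ≈ -1.5688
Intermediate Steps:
Q(v) = 110 + v
L(f) = -5*f**2
(-34493 + (-81*(-9) + L(1)))/(21284 + Q(132)) = (-34493 + (-81*(-9) - 5*1**2))/(21284 + (110 + 132)) = (-34493 + (729 - 5*1))/(21284 + 242) = (-34493 + (729 - 5))/21526 = (-34493 + 724)*(1/21526) = -33769*1/21526 = -33769/21526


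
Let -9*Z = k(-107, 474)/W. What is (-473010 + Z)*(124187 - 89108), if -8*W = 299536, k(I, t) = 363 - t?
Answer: -621264539925821/37442 ≈ -1.6593e+10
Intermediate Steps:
W = -37442 (W = -1/8*299536 = -37442)
Z = -37/112326 (Z = -(363 - 1*474)/(9*(-37442)) = -(363 - 474)*(-1)/(9*37442) = -(-37)*(-1)/(3*37442) = -1/9*111/37442 = -37/112326 ≈ -0.00032940)
(-473010 + Z)*(124187 - 89108) = (-473010 - 37/112326)*(124187 - 89108) = -53131321297/112326*35079 = -621264539925821/37442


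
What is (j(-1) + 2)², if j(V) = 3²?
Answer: 121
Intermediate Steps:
j(V) = 9
(j(-1) + 2)² = (9 + 2)² = 11² = 121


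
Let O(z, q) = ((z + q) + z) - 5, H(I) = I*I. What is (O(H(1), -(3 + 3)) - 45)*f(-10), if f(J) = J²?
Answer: -5400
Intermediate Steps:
H(I) = I²
O(z, q) = -5 + q + 2*z (O(z, q) = ((q + z) + z) - 5 = (q + 2*z) - 5 = -5 + q + 2*z)
(O(H(1), -(3 + 3)) - 45)*f(-10) = ((-5 - (3 + 3) + 2*1²) - 45)*(-10)² = ((-5 - 1*6 + 2*1) - 45)*100 = ((-5 - 6 + 2) - 45)*100 = (-9 - 45)*100 = -54*100 = -5400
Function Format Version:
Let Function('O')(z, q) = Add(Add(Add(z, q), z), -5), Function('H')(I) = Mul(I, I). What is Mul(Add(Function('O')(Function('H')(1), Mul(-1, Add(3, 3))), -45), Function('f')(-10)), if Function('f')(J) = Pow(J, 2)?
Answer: -5400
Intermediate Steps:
Function('H')(I) = Pow(I, 2)
Function('O')(z, q) = Add(-5, q, Mul(2, z)) (Function('O')(z, q) = Add(Add(Add(q, z), z), -5) = Add(Add(q, Mul(2, z)), -5) = Add(-5, q, Mul(2, z)))
Mul(Add(Function('O')(Function('H')(1), Mul(-1, Add(3, 3))), -45), Function('f')(-10)) = Mul(Add(Add(-5, Mul(-1, Add(3, 3)), Mul(2, Pow(1, 2))), -45), Pow(-10, 2)) = Mul(Add(Add(-5, Mul(-1, 6), Mul(2, 1)), -45), 100) = Mul(Add(Add(-5, -6, 2), -45), 100) = Mul(Add(-9, -45), 100) = Mul(-54, 100) = -5400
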